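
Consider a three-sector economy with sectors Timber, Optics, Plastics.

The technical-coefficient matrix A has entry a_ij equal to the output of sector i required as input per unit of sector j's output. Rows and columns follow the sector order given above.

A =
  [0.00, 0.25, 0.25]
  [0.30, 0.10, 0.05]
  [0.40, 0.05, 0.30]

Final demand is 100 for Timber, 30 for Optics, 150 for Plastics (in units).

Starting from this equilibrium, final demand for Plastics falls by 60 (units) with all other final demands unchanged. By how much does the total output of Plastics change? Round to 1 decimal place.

Δx_P = -103.9

I − A =
  [   1.00    -0.25    -0.25]
  [  -0.30     0.90    -0.05]
  [  -0.40    -0.05     0.70]
Cofactors of I−A, C_ij = (−1)^(i+j)·(minor ij) (rows/columns in the sector order above):
  C_11 = (0.90)(0.70) − (-0.05)(-0.05) = 0.6275
  C_12 = −[(-0.30)(0.70) − (-0.05)(-0.40)] = 0.2300
  C_13 = (-0.30)(-0.05) − (0.90)(-0.40) = 0.3750
  C_21 = −[(-0.25)(0.70) − (-0.25)(-0.05)] = 0.1875
  C_22 = (1.00)(0.70) − (-0.25)(-0.40) = 0.6000
  C_23 = −[(1.00)(-0.05) − (-0.25)(-0.40)] = 0.1500
  C_31 = (-0.25)(-0.05) − (-0.25)(0.90) = 0.2375
  C_32 = −[(1.00)(-0.05) − (-0.25)(-0.30)] = 0.1250
  C_33 = (1.00)(0.90) − (-0.25)(-0.30) = 0.8250
det(I−A) = Σ_j (I−A)_1j·C_1j = (1.00)(0.6275) + (-0.25)(0.2300) + (-0.25)(0.3750) = 0.47625
adj(I−A) = Cᵀ =
  [ 0.6275   0.1875   0.2375]
  [ 0.2300   0.6000   0.1250]
  [ 0.3750   0.1500   0.8250]
(I − A)⁻¹ = adj(I−A) / det(I−A) ≈
  [   1.3176     0.3937     0.4987]
  [   0.4829     1.2598     0.2625]
  [   0.7874     0.3150     1.7323]
Δx = (I − A)⁻¹ Δd with Δd having -60 in the Plastics component and 0 elsewhere.
So Δx_P = L_PP · (-60), where L_PP = adj(I−A)_PP / det(I−A) = 0.8250 / 0.47625.
Δx_P = 0.8250 × (-60) / 0.47625 = -49.50 / 0.47625 ≈ -103.9.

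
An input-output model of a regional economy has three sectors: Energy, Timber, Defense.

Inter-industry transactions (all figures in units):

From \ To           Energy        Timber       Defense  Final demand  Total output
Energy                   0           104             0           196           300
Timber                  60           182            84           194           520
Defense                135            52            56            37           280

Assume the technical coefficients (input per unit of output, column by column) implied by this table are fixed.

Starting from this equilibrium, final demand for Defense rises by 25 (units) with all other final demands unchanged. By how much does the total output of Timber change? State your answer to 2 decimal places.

Technical coefficients a_ij = z_ij / X_j:
  a_EE = 0/300 = 0.00, a_TE = 60/300 = 0.20, a_DE = 135/300 = 0.45
  a_ET = 104/520 = 0.20, a_TT = 182/520 = 0.35, a_DT = 52/520 = 0.10
  a_ED = 0/280 = 0.00, a_TD = 84/280 = 0.30, a_DD = 56/280 = 0.20
I − A =
  [   1.00    -0.20     0.00]
  [  -0.20     0.65    -0.30]
  [  -0.45    -0.10     0.80]
Cofactors of I−A, C_ij = (−1)^(i+j)·(minor ij) (rows/columns in the sector order above):
  C_11 = (0.65)(0.80) − (-0.30)(-0.10) = 0.4900
  C_12 = −[(-0.20)(0.80) − (-0.30)(-0.45)] = 0.2950
  C_13 = (-0.20)(-0.10) − (0.65)(-0.45) = 0.3125
  C_21 = −[(-0.20)(0.80) − (0.00)(-0.10)] = 0.1600
  C_22 = (1.00)(0.80) − (0.00)(-0.45) = 0.8000
  C_23 = −[(1.00)(-0.10) − (-0.20)(-0.45)] = 0.1900
  C_31 = (-0.20)(-0.30) − (0.00)(0.65) = 0.0600
  C_32 = −[(1.00)(-0.30) − (0.00)(-0.20)] = 0.3000
  C_33 = (1.00)(0.65) − (-0.20)(-0.20) = 0.6100
det(I−A) = Σ_j (I−A)_1j·C_1j = (1.00)(0.4900) + (-0.20)(0.2950) + (0.00)(0.3125) = 0.4310
adj(I−A) = Cᵀ =
  [ 0.4900   0.1600   0.0600]
  [ 0.2950   0.8000   0.3000]
  [ 0.3125   0.1900   0.6100]
(I − A)⁻¹ = adj(I−A) / det(I−A) ≈
  [   1.1369     0.3712     0.1392]
  [   0.6845     1.8561     0.6961]
  [   0.7251     0.4408     1.4153]
Δx = (I − A)⁻¹ Δd with Δd having +25 in the Defense component and 0 elsewhere.
So Δx_T = L_TD · (+25), where L_TD = adj(I−A)_TD / det(I−A) = 0.3000 / 0.4310.
Δx_T = 0.3000 × (+25) / 0.4310 = 7.50 / 0.4310 ≈ 17.40.

Δx_T = 17.40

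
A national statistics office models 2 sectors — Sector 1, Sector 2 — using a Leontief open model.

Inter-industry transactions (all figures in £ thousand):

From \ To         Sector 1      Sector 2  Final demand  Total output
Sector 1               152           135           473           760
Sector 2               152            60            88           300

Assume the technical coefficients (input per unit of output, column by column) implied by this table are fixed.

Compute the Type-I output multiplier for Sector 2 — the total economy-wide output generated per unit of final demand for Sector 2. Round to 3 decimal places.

m_2 = 2.273

Technical coefficients a_ij = z_ij / X_j:
  a_11 = 152/760 = 0.20, a_21 = 152/760 = 0.20
  a_12 = 135/300 = 0.45, a_22 = 60/300 = 0.20
I − A =
  [   0.80    -0.45]
  [  -0.20     0.80]
det(I−A) = (0.80)(0.80) − (-0.45)(-0.20) = 0.5500
adj(I−A) = [[0.80, 0.45], [0.20, 0.80]]
(I − A)⁻¹ = adj(I−A) / det(I−A) ≈
  [   1.4545     0.8182]
  [   0.3636     1.4545]
The output multiplier for sector j is the column-j sum of the Leontief inverse (I − A)⁻¹ = adj(I−A) / det(I−A).
Column 2 of adj(I−A): (0.45, 0.80); det(I−A) = 0.5500.
m_2 = (0.45 + 0.80) / 0.5500 = 1.25 / 0.5500 ≈ 2.273.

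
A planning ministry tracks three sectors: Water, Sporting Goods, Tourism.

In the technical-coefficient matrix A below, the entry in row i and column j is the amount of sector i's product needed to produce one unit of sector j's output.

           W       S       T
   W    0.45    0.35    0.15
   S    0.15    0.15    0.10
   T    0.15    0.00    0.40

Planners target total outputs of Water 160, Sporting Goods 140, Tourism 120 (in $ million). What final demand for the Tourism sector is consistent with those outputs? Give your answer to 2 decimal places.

I − A =
  [   0.55    -0.35    -0.15]
  [  -0.15     0.85    -0.10]
  [  -0.15     0.00     0.60]
d = (I − A) x:
  d_W = (+0.55)·160 + (-0.35)·140 + (-0.15)·120 = 21.00
  d_S = (-0.15)·160 + (+0.85)·140 + (-0.10)·120 = 83.00
  d_T = (-0.15)·160 + (+0.00)·140 + (+0.60)·120 = 48.00

d_T = 48.00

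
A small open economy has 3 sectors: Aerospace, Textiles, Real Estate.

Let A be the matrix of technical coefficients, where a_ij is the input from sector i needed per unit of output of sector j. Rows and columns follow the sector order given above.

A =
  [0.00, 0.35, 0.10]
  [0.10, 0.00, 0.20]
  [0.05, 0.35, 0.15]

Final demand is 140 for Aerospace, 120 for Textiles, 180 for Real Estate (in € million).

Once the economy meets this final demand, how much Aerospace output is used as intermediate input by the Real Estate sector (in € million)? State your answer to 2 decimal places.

I − A =
  [   1.00    -0.35    -0.10]
  [  -0.10     1.00    -0.20]
  [  -0.05    -0.35     0.85]
Cofactors of I−A, C_ij = (−1)^(i+j)·(minor ij) (rows/columns in the sector order above):
  C_11 = (1.00)(0.85) − (-0.20)(-0.35) = 0.7800
  C_12 = −[(-0.10)(0.85) − (-0.20)(-0.05)] = 0.0950
  C_13 = (-0.10)(-0.35) − (1.00)(-0.05) = 0.0850
  C_21 = −[(-0.35)(0.85) − (-0.10)(-0.35)] = 0.3325
  C_22 = (1.00)(0.85) − (-0.10)(-0.05) = 0.8450
  C_23 = −[(1.00)(-0.35) − (-0.35)(-0.05)] = 0.3675
  C_31 = (-0.35)(-0.20) − (-0.10)(1.00) = 0.1700
  C_32 = −[(1.00)(-0.20) − (-0.10)(-0.10)] = 0.2100
  C_33 = (1.00)(1.00) − (-0.35)(-0.10) = 0.9650
det(I−A) = Σ_j (I−A)_1j·C_1j = (1.00)(0.7800) + (-0.35)(0.0950) + (-0.10)(0.0850) = 0.73825
adj(I−A) = Cᵀ =
  [ 0.7800   0.3325   0.1700]
  [ 0.0950   0.8450   0.2100]
  [ 0.0850   0.3675   0.9650]
(I − A)⁻¹ = adj(I−A) / det(I−A) ≈
  [   1.0566     0.4504     0.2303]
  [   0.1287     1.1446     0.2845]
  [   0.1151     0.4978     1.3071]
First solve x = (I − A)⁻¹ d = adj(I−A)·d / det(I−A); in particular x_3 = (0.0850·140 + 0.3675·120 + 0.9650·180) / 0.73825 = 229.70 / 0.73825 ≈ 311.1412.
Intermediate flow from 1 to 3: z_13 = a_13 · x_3 = 0.10 × 229.70 / 0.73825 = 22.97 / 0.73825 ≈ 31.11.

z_13 = 31.11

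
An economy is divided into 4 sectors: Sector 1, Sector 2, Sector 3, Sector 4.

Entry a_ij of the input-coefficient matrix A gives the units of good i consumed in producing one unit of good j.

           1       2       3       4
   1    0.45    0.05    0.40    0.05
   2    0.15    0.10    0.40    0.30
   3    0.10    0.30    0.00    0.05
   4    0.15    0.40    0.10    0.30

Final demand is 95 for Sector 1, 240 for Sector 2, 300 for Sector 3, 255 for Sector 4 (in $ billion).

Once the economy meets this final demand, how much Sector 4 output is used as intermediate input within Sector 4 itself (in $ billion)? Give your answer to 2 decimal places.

I − A =
  [   0.55    -0.05    -0.40    -0.05]
  [  -0.15     0.90    -0.40    -0.30]
  [  -0.10    -0.30     1.00    -0.05]
  [  -0.15    -0.40    -0.10     0.70]
Compute the cofactors C_ij = (−1)^(i+j)·(3×3 minor ij) of I−A; the adjugate is their transpose:
adj(I−A) = Cᵀ =
  [ 0.404500   0.148250   0.232000   0.109000]
  [ 0.183250   0.343250   0.228250   0.176500]
  [ 0.105750   0.130125   0.263250   0.082125]
  [ 0.206500   0.246500   0.217750   0.365500]
det(I−A) = Σ_j (I−A)_1j·C_1j = (0.55)(0.404500) + (-0.05)(0.183250) + (-0.40)(0.105750) + (-0.05)(0.206500) = 0.1606875
(I − A)⁻¹ = adj(I−A) / det(I−A) ≈
  [   2.5173     0.9226     1.4438     0.6783]
  [   1.1404     2.1361     1.4205     1.0984]
  [   0.6581     0.8098     1.6383     0.5111]
  [   1.2851     1.5340     1.3551     2.2746]
First solve x = (I − A)⁻¹ d = adj(I−A)·d / det(I−A); in particular x_4 = (0.206500·95 + 0.246500·240 + 0.217750·300 + 0.365500·255) / 0.1606875 = 237.305 / 0.1606875 ≈ 1476.8106.
Intermediate flow from 4 to 4: z_44 = a_44 · x_4 = 0.30 × 237.305 / 0.1606875 = 71.1915 / 0.1606875 ≈ 443.04.

z_44 = 443.04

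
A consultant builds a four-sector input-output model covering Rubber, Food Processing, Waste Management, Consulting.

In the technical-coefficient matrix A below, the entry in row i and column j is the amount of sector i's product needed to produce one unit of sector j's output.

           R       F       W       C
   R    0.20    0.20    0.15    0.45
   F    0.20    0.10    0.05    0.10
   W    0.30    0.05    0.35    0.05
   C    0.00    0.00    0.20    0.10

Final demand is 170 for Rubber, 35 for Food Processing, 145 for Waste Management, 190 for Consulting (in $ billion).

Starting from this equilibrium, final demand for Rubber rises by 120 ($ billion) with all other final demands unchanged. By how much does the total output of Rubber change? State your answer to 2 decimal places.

I − A =
  [   0.80    -0.20    -0.15    -0.45]
  [  -0.20     0.90    -0.05    -0.10]
  [  -0.30    -0.05     0.65    -0.05]
  [   0.00     0.00    -0.20     0.90]
Compute the cofactors C_ij = (−1)^(i+j)·(3×3 minor ij) of I−A; the adjugate is their transpose:
adj(I−A) = Cᵀ =
  [ 0.514250   0.126250   0.215500   0.283125]
  [ 0.134500   0.392500   0.097000   0.116250]
  [ 0.252000   0.090000   0.612000   0.170000]
  [ 0.056000   0.020000   0.136000   0.395000]
det(I−A) = Σ_j (I−A)_1j·C_1j = (0.80)(0.514250) + (-0.20)(0.134500) + (-0.15)(0.252000) + (-0.45)(0.056000) = 0.3215
(I − A)⁻¹ = adj(I−A) / det(I−A) ≈
  [   1.5995     0.3927     0.6703     0.8806]
  [   0.4184     1.2208     0.3017     0.3616]
  [   0.7838     0.2799     1.9036     0.5288]
  [   0.1742     0.0622     0.4230     1.2286]
Δx = (I − A)⁻¹ Δd with Δd having +120 in the Rubber component and 0 elsewhere.
So Δx_R = L_RR · (+120), where L_RR = adj(I−A)_RR / det(I−A) = 0.514250 / 0.3215.
Δx_R = 0.514250 × (+120) / 0.3215 = 61.71 / 0.3215 ≈ 191.94.

Δx_R = 191.94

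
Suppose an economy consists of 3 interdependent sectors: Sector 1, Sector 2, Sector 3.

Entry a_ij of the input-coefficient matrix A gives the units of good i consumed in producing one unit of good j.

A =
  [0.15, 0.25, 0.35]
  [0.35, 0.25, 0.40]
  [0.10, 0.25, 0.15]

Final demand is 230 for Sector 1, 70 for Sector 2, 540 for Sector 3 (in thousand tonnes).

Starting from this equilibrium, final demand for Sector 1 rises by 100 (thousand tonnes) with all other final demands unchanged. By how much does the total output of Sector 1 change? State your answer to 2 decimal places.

Δx_1 = 170.30

I − A =
  [   0.85    -0.25    -0.35]
  [  -0.35     0.75    -0.40]
  [  -0.10    -0.25     0.85]
Cofactors of I−A, C_ij = (−1)^(i+j)·(minor ij) (rows/columns in the sector order above):
  C_11 = (0.75)(0.85) − (-0.40)(-0.25) = 0.5375
  C_12 = −[(-0.35)(0.85) − (-0.40)(-0.10)] = 0.3375
  C_13 = (-0.35)(-0.25) − (0.75)(-0.10) = 0.1625
  C_21 = −[(-0.25)(0.85) − (-0.35)(-0.25)] = 0.3000
  C_22 = (0.85)(0.85) − (-0.35)(-0.10) = 0.6875
  C_23 = −[(0.85)(-0.25) − (-0.25)(-0.10)] = 0.2375
  C_31 = (-0.25)(-0.40) − (-0.35)(0.75) = 0.3625
  C_32 = −[(0.85)(-0.40) − (-0.35)(-0.35)] = 0.4625
  C_33 = (0.85)(0.75) − (-0.25)(-0.35) = 0.5500
det(I−A) = Σ_j (I−A)_1j·C_1j = (0.85)(0.5375) + (-0.25)(0.3375) + (-0.35)(0.1625) = 0.315625
adj(I−A) = Cᵀ =
  [ 0.5375   0.3000   0.3625]
  [ 0.3375   0.6875   0.4625]
  [ 0.1625   0.2375   0.5500]
(I − A)⁻¹ = adj(I−A) / det(I−A) ≈
  [   1.7030     0.9505     1.1485]
  [   1.0693     2.1782     1.4653]
  [   0.5149     0.7525     1.7426]
Δx = (I − A)⁻¹ Δd with Δd having +100 in the Sector 1 component and 0 elsewhere.
So Δx_1 = L_11 · (+100), where L_11 = adj(I−A)_11 / det(I−A) = 0.5375 / 0.315625.
Δx_1 = 0.5375 × (+100) / 0.315625 = 53.75 / 0.315625 ≈ 170.30.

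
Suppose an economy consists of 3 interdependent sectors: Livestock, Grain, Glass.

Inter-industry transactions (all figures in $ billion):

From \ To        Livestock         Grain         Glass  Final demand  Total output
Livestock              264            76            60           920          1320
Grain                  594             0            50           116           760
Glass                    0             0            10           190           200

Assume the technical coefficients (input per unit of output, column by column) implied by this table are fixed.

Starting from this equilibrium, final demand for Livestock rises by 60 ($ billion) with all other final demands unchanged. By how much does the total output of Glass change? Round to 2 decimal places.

Δx_3 = 0.00

Technical coefficients a_ij = z_ij / X_j:
  a_11 = 264/1320 = 0.20, a_21 = 594/1320 = 0.45, a_31 = 0/1320 = 0.00
  a_12 = 76/760 = 0.10, a_22 = 0/760 = 0.00, a_32 = 0/760 = 0.00
  a_13 = 60/200 = 0.30, a_23 = 50/200 = 0.25, a_33 = 10/200 = 0.05
I − A =
  [   0.80    -0.10    -0.30]
  [  -0.45     1.00    -0.25]
  [   0.00     0.00     0.95]
Cofactors of I−A, C_ij = (−1)^(i+j)·(minor ij) (rows/columns in the sector order above):
  C_11 = (1.00)(0.95) − (-0.25)(0.00) = 0.9500
  C_12 = −[(-0.45)(0.95) − (-0.25)(0.00)] = 0.4275
  C_13 = (-0.45)(0.00) − (1.00)(0.00) = 0.0000
  C_21 = −[(-0.10)(0.95) − (-0.30)(0.00)] = 0.0950
  C_22 = (0.80)(0.95) − (-0.30)(0.00) = 0.7600
  C_23 = −[(0.80)(0.00) − (-0.10)(0.00)] = 0.0000
  C_31 = (-0.10)(-0.25) − (-0.30)(1.00) = 0.3250
  C_32 = −[(0.80)(-0.25) − (-0.30)(-0.45)] = 0.3350
  C_33 = (0.80)(1.00) − (-0.10)(-0.45) = 0.7550
det(I−A) = Σ_j (I−A)_1j·C_1j = (0.80)(0.9500) + (-0.10)(0.4275) + (-0.30)(0.0000) = 0.71725
adj(I−A) = Cᵀ =
  [ 0.9500   0.0950   0.3250]
  [ 0.4275   0.7600   0.3350]
  [ 0.0000   0.0000   0.7550]
(I − A)⁻¹ = adj(I−A) / det(I−A) ≈
  [   1.3245     0.1325     0.4531]
  [   0.5960     1.0596     0.4671]
  [   0.0000     0.0000     1.0526]
Δx = (I − A)⁻¹ Δd with Δd having +60 in the Livestock component and 0 elsewhere.
So Δx_3 = L_31 · (+60), where L_31 = adj(I−A)_31 / det(I−A) = 0.0000 / 0.71725.
Δx_3 = 0.0000 × (+60) / 0.71725 = 0.00 / 0.71725 = 0.00.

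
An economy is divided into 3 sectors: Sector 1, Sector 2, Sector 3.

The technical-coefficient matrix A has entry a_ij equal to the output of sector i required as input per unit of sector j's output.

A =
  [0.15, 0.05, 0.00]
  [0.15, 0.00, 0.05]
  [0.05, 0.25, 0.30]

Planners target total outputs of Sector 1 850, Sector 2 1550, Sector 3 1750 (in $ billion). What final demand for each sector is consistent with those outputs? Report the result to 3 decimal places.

I − A =
  [   0.85    -0.05     0.00]
  [  -0.15     1.00    -0.05]
  [  -0.05    -0.25     0.70]
d = (I − A) x:
  d_1 = (+0.85)·850 + (-0.05)·1550 + (+0.00)·1750 = 645.000
  d_2 = (-0.15)·850 + (+1.00)·1550 + (-0.05)·1750 = 1335.000
  d_3 = (-0.05)·850 + (-0.25)·1550 + (+0.70)·1750 = 795.000

d_1 = 645.000, d_2 = 1335.000, d_3 = 795.000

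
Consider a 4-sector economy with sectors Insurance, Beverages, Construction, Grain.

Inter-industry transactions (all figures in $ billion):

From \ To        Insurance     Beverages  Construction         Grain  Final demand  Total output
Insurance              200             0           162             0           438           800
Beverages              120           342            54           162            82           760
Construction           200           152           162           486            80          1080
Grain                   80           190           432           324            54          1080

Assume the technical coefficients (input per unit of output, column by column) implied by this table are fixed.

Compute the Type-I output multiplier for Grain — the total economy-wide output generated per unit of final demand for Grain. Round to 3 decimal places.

Technical coefficients a_ij = z_ij / X_j:
  a_II = 200/800 = 0.25, a_BI = 120/800 = 0.15, a_CI = 200/800 = 0.25, a_GI = 80/800 = 0.10
  a_IB = 0/760 = 0.00, a_BB = 342/760 = 0.45, a_CB = 152/760 = 0.20, a_GB = 190/760 = 0.25
  a_IC = 162/1080 = 0.15, a_BC = 54/1080 = 0.05, a_CC = 162/1080 = 0.15, a_GC = 432/1080 = 0.40
  a_IG = 0/1080 = 0.00, a_BG = 162/1080 = 0.15, a_CG = 486/1080 = 0.45, a_GG = 324/1080 = 0.30
I − A =
  [   0.75     0.00    -0.15     0.00]
  [  -0.15     0.55    -0.05    -0.15]
  [  -0.25    -0.20     0.85    -0.45]
  [  -0.10    -0.25    -0.40     0.70]
Compute the cofactors C_ij = (−1)^(i+j)·(3×3 minor ij) of I−A; the adjugate is their transpose:
adj(I−A) = Cᵀ =
  [ 0.171750   0.037875   0.052125   0.041625]
  [ 0.101000   0.278250   0.089250   0.117000]
  [ 0.152500   0.189375   0.260625   0.208125]
  [ 0.147750   0.213000   0.188250   0.318000]
det(I−A) = Σ_j (I−A)_1j·C_1j = (0.75)(0.171750) + (0.00)(0.101000) + (-0.15)(0.152500) + (0.00)(0.147750) = 0.1059375
(I − A)⁻¹ = adj(I−A) / det(I−A) ≈
  [   1.6212     0.3575     0.4920     0.3929]
  [   0.9534     2.6265     0.8425     1.1044]
  [   1.4395     1.7876     2.4602     1.9646]
  [   1.3947     2.0106     1.7770     3.0018]
The output multiplier for sector j is the column-j sum of the Leontief inverse (I − A)⁻¹ = adj(I−A) / det(I−A).
Column G of adj(I−A): (0.041625, 0.117000, 0.208125, 0.318000); det(I−A) = 0.1059375.
m_G = (0.041625 + 0.117000 + 0.208125 + 0.318000) / 0.1059375 = 0.68475 / 0.1059375 ≈ 6.464.

m_G = 6.464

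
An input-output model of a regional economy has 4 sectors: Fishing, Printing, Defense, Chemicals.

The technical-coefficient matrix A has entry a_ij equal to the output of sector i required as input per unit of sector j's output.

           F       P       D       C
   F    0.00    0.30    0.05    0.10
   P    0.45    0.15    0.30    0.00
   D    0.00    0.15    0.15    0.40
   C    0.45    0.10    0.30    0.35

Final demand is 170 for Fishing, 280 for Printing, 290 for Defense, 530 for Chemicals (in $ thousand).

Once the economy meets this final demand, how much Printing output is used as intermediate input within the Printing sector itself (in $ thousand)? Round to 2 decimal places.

z_PP = 219.51

I − A =
  [   1.00    -0.30    -0.05    -0.10]
  [  -0.45     0.85    -0.30     0.00]
  [   0.00    -0.15     0.85    -0.40]
  [  -0.45    -0.10    -0.30     0.65]
Compute the cofactors C_ij = (−1)^(i+j)·(3×3 minor ij) of I−A; the adjugate is their transpose:
adj(I−A) = Cᵀ =
  [ 0.326375   0.149625   0.114625   0.120750]
  [ 0.248625   0.385250   0.209625   0.167250]
  [ 0.214875   0.184750   0.422000   0.292750]
  [ 0.363375   0.248125   0.306375   0.559375]
det(I−A) = Σ_j (I−A)_1j·C_1j = (1.00)(0.326375) + (-0.30)(0.248625) + (-0.05)(0.214875) + (-0.10)(0.363375) = 0.20470625
(I − A)⁻¹ = adj(I−A) / det(I−A) ≈
  [   1.5944     0.7309     0.5599     0.5899]
  [   1.2145     1.8820     1.0240     0.8170]
  [   1.0497     0.9025     2.0615     1.4301]
  [   1.7751     1.2121     1.4967     2.7326]
First solve x = (I − A)⁻¹ d = adj(I−A)·d / det(I−A); in particular x_P = (0.248625·170 + 0.385250·280 + 0.209625·290 + 0.167250·530) / 0.20470625 = 299.57 / 0.20470625 ≈ 1463.4140.
Intermediate flow from P to P: z_PP = a_PP · x_P = 0.15 × 299.57 / 0.20470625 = 44.9355 / 0.20470625 ≈ 219.51.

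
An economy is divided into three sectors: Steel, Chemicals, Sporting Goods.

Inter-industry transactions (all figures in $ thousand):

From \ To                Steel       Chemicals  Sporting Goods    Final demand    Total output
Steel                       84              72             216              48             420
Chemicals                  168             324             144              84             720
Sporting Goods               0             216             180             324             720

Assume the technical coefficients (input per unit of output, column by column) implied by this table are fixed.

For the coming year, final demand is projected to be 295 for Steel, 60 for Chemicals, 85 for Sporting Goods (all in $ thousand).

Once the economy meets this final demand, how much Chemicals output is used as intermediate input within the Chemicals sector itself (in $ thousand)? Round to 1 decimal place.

z_22 = 309.0

Technical coefficients a_ij = z_ij / X_j:
  a_11 = 84/420 = 0.20, a_21 = 168/420 = 0.40, a_31 = 0/420 = 0.00
  a_12 = 72/720 = 0.10, a_22 = 324/720 = 0.45, a_32 = 216/720 = 0.30
  a_13 = 216/720 = 0.30, a_23 = 144/720 = 0.20, a_33 = 180/720 = 0.25
I − A =
  [   0.80    -0.10    -0.30]
  [  -0.40     0.55    -0.20]
  [   0.00    -0.30     0.75]
Cofactors of I−A, C_ij = (−1)^(i+j)·(minor ij) (rows/columns in the sector order above):
  C_11 = (0.55)(0.75) − (-0.20)(-0.30) = 0.3525
  C_12 = −[(-0.40)(0.75) − (-0.20)(0.00)] = 0.3000
  C_13 = (-0.40)(-0.30) − (0.55)(0.00) = 0.1200
  C_21 = −[(-0.10)(0.75) − (-0.30)(-0.30)] = 0.1650
  C_22 = (0.80)(0.75) − (-0.30)(0.00) = 0.6000
  C_23 = −[(0.80)(-0.30) − (-0.10)(0.00)] = 0.2400
  C_31 = (-0.10)(-0.20) − (-0.30)(0.55) = 0.1850
  C_32 = −[(0.80)(-0.20) − (-0.30)(-0.40)] = 0.2800
  C_33 = (0.80)(0.55) − (-0.10)(-0.40) = 0.4000
det(I−A) = Σ_j (I−A)_1j·C_1j = (0.80)(0.3525) + (-0.10)(0.3000) + (-0.30)(0.1200) = 0.2160
adj(I−A) = Cᵀ =
  [ 0.3525   0.1650   0.1850]
  [ 0.3000   0.6000   0.2800]
  [ 0.1200   0.2400   0.4000]
(I − A)⁻¹ = adj(I−A) / det(I−A) ≈
  [   1.6319     0.7639     0.8565]
  [   1.3889     2.7778     1.2963]
  [   0.5556     1.1111     1.8519]
First solve x = (I − A)⁻¹ d = adj(I−A)·d / det(I−A); in particular x_2 = (0.3000·295 + 0.6000·60 + 0.2800·85) / 0.2160 = 148.30 / 0.2160 ≈ 686.574.
Intermediate flow from 2 to 2: z_22 = a_22 · x_2 = 0.45 × 148.30 / 0.2160 = 66.735 / 0.2160 ≈ 309.0.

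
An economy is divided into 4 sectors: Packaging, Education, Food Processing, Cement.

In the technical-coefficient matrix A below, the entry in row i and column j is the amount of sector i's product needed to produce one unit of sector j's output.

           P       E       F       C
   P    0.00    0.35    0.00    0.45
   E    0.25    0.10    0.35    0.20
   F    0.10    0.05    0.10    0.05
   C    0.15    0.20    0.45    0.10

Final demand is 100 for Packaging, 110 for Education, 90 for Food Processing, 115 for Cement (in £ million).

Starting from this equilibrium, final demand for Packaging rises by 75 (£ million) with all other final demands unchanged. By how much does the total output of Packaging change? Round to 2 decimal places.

I − A =
  [   1.00    -0.35     0.00    -0.45]
  [  -0.25     0.90    -0.35    -0.20]
  [  -0.10    -0.05     0.90    -0.05]
  [  -0.15    -0.20    -0.45     0.90]
Compute the cofactors C_ij = (−1)^(i+j)·(3×3 minor ij) of I−A; the adjugate is their transpose:
adj(I−A) = Cᵀ =
  [ 0.64900   0.36675   0.35550   0.42575]
  [ 0.26700   0.70650   0.43200   0.31450]
  [ 0.09900   0.09475   0.59750   0.10375]
  [ 0.21700   0.26550   0.45400   0.70150]
det(I−A) = Σ_j (I−A)_1j·C_1j = (1.00)(0.64900) + (-0.35)(0.26700) + (0.00)(0.09900) + (-0.45)(0.21700) = 0.4579
(I − A)⁻¹ = adj(I−A) / det(I−A) ≈
  [   1.4173     0.8009     0.7764     0.9298]
  [   0.5831     1.5429     0.9434     0.6868]
  [   0.2162     0.2069     1.3049     0.2266]
  [   0.4739     0.5798     0.9915     1.5320]
Δx = (I − A)⁻¹ Δd with Δd having +75 in the Packaging component and 0 elsewhere.
So Δx_P = L_PP · (+75), where L_PP = adj(I−A)_PP / det(I−A) = 0.64900 / 0.4579.
Δx_P = 0.64900 × (+75) / 0.4579 = 48.675 / 0.4579 ≈ 106.30.

Δx_P = 106.30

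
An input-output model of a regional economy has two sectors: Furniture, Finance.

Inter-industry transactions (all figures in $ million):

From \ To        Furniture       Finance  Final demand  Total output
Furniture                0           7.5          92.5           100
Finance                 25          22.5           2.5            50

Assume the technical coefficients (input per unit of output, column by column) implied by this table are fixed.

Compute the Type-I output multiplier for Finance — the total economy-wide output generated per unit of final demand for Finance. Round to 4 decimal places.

m_2 = 2.2439

Technical coefficients a_ij = z_ij / X_j:
  a_11 = 0/100 = 0.00, a_21 = 25/100 = 0.25
  a_12 = 7.5/50 = 0.15, a_22 = 22.5/50 = 0.45
I − A =
  [   1.00    -0.15]
  [  -0.25     0.55]
det(I−A) = (1.00)(0.55) − (-0.15)(-0.25) = 0.5125
adj(I−A) = [[0.55, 0.15], [0.25, 1.00]]
(I − A)⁻¹ = adj(I−A) / det(I−A) ≈
  [   1.07317     0.29268]
  [   0.48780     1.95122]
The output multiplier for sector j is the column-j sum of the Leontief inverse (I − A)⁻¹ = adj(I−A) / det(I−A).
Column 2 of adj(I−A): (0.15, 1.00); det(I−A) = 0.5125.
m_2 = (0.15 + 1.00) / 0.5125 = 1.15 / 0.5125 ≈ 2.2439.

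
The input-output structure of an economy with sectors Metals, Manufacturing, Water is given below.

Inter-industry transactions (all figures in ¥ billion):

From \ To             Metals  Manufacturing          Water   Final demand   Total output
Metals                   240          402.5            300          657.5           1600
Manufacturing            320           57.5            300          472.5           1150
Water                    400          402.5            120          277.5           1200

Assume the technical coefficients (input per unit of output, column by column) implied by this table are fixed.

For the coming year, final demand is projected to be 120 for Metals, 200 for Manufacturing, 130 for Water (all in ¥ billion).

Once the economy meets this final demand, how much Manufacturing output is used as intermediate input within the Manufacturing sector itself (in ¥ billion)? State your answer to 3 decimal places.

z_22 = 20.762

Technical coefficients a_ij = z_ij / X_j:
  a_11 = 240/1600 = 0.15, a_21 = 320/1600 = 0.20, a_31 = 400/1600 = 0.25
  a_12 = 402.5/1150 = 0.35, a_22 = 57.5/1150 = 0.05, a_32 = 402.5/1150 = 0.35
  a_13 = 300/1200 = 0.25, a_23 = 300/1200 = 0.25, a_33 = 120/1200 = 0.10
I − A =
  [   0.85    -0.35    -0.25]
  [  -0.20     0.95    -0.25]
  [  -0.25    -0.35     0.90]
Cofactors of I−A, C_ij = (−1)^(i+j)·(minor ij) (rows/columns in the sector order above):
  C_11 = (0.95)(0.90) − (-0.25)(-0.35) = 0.7675
  C_12 = −[(-0.20)(0.90) − (-0.25)(-0.25)] = 0.2425
  C_13 = (-0.20)(-0.35) − (0.95)(-0.25) = 0.3075
  C_21 = −[(-0.35)(0.90) − (-0.25)(-0.35)] = 0.4025
  C_22 = (0.85)(0.90) − (-0.25)(-0.25) = 0.7025
  C_23 = −[(0.85)(-0.35) − (-0.35)(-0.25)] = 0.3850
  C_31 = (-0.35)(-0.25) − (-0.25)(0.95) = 0.3250
  C_32 = −[(0.85)(-0.25) − (-0.25)(-0.20)] = 0.2625
  C_33 = (0.85)(0.95) − (-0.35)(-0.20) = 0.7375
det(I−A) = Σ_j (I−A)_1j·C_1j = (0.85)(0.7675) + (-0.35)(0.2425) + (-0.25)(0.3075) = 0.490625
adj(I−A) = Cᵀ =
  [ 0.7675   0.4025   0.3250]
  [ 0.2425   0.7025   0.2625]
  [ 0.3075   0.3850   0.7375]
(I − A)⁻¹ = adj(I−A) / det(I−A) ≈
  [   1.5643     0.8204     0.6624]
  [   0.4943     1.4318     0.5350]
  [   0.6268     0.7847     1.5032]
First solve x = (I − A)⁻¹ d = adj(I−A)·d / det(I−A); in particular x_2 = (0.2425·120 + 0.7025·200 + 0.2625·130) / 0.490625 = 203.725 / 0.490625 ≈ 415.23567.
Intermediate flow from 2 to 2: z_22 = a_22 · x_2 = 0.05 × 203.725 / 0.490625 = 10.18625 / 0.490625 ≈ 20.762.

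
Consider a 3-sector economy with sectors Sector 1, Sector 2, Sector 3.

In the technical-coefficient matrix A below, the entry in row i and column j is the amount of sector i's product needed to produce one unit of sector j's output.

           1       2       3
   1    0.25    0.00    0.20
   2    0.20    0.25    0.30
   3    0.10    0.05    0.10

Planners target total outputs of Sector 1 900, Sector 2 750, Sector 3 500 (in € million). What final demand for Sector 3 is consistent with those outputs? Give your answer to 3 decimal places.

I − A =
  [   0.75     0.00    -0.20]
  [  -0.20     0.75    -0.30]
  [  -0.10    -0.05     0.90]
d = (I − A) x:
  d_1 = (+0.75)·900 + (+0.00)·750 + (-0.20)·500 = 575.000
  d_2 = (-0.20)·900 + (+0.75)·750 + (-0.30)·500 = 232.500
  d_3 = (-0.10)·900 + (-0.05)·750 + (+0.90)·500 = 322.500

d_3 = 322.500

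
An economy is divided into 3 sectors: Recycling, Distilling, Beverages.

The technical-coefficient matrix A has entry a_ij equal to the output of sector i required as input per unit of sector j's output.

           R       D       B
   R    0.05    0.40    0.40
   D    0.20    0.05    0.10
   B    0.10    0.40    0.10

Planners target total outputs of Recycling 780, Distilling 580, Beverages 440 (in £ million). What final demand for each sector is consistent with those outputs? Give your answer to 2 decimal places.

I − A =
  [   0.95    -0.40    -0.40]
  [  -0.20     0.95    -0.10]
  [  -0.10    -0.40     0.90]
d = (I − A) x:
  d_R = (+0.95)·780 + (-0.40)·580 + (-0.40)·440 = 333.00
  d_D = (-0.20)·780 + (+0.95)·580 + (-0.10)·440 = 351.00
  d_B = (-0.10)·780 + (-0.40)·580 + (+0.90)·440 = 86.00

d_R = 333.00, d_D = 351.00, d_B = 86.00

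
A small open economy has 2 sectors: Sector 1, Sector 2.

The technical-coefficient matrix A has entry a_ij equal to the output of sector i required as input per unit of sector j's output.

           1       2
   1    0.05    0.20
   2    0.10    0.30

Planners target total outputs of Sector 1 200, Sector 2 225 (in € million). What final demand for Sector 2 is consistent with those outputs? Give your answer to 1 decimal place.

d_2 = 137.5

I − A =
  [   0.95    -0.20]
  [  -0.10     0.70]
d = (I − A) x:
  d_1 = (+0.95)·200 + (-0.20)·225 = 145.0
  d_2 = (-0.10)·200 + (+0.70)·225 = 137.5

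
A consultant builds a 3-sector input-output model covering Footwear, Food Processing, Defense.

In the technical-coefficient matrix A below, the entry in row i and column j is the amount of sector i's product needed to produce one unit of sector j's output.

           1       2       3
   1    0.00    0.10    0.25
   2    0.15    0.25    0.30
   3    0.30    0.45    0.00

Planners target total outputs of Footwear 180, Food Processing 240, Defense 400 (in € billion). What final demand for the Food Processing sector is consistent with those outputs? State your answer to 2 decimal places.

d_2 = 33.00

I − A =
  [   1.00    -0.10    -0.25]
  [  -0.15     0.75    -0.30]
  [  -0.30    -0.45     1.00]
d = (I − A) x:
  d_1 = (+1.00)·180 + (-0.10)·240 + (-0.25)·400 = 56.00
  d_2 = (-0.15)·180 + (+0.75)·240 + (-0.30)·400 = 33.00
  d_3 = (-0.30)·180 + (-0.45)·240 + (+1.00)·400 = 238.00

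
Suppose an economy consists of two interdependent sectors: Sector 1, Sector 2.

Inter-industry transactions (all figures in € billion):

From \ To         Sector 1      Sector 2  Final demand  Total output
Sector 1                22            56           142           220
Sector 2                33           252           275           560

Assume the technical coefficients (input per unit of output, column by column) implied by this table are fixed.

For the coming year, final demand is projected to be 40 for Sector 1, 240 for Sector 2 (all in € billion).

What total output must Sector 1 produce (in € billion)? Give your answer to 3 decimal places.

x_1 = 95.833

Technical coefficients a_ij = z_ij / X_j:
  a_11 = 22/220 = 0.10, a_21 = 33/220 = 0.15
  a_12 = 56/560 = 0.10, a_22 = 252/560 = 0.45
I − A =
  [   0.90    -0.10]
  [  -0.15     0.55]
det(I−A) = (0.90)(0.55) − (-0.10)(-0.15) = 0.4800
adj(I−A) = [[0.55, 0.10], [0.15, 0.90]]
(I − A)⁻¹ = adj(I−A) / det(I−A) ≈
  [   1.1458     0.2083]
  [   0.3125     1.8750]
x = (I − A)⁻¹ d = adj(I−A)·d / det(I−A), with det(I−A) = 0.4800:
  x_1 = (0.55·40 + 0.10·240) / 0.4800 = 46.00 / 0.4800 ≈ 95.833
  x_2 = (0.15·40 + 0.90·240) / 0.4800 = 222.00 / 0.4800 = 462.500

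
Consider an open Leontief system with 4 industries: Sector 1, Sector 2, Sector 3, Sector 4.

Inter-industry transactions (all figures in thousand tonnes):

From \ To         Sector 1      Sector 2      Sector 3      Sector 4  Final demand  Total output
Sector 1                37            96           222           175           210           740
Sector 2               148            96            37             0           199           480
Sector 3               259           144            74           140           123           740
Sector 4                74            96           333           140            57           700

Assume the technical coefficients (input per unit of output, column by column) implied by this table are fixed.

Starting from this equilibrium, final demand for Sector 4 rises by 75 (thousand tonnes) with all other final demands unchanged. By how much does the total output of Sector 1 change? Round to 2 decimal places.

Technical coefficients a_ij = z_ij / X_j:
  a_11 = 37/740 = 0.05, a_21 = 148/740 = 0.20, a_31 = 259/740 = 0.35, a_41 = 74/740 = 0.10
  a_12 = 96/480 = 0.20, a_22 = 96/480 = 0.20, a_32 = 144/480 = 0.30, a_42 = 96/480 = 0.20
  a_13 = 222/740 = 0.30, a_23 = 37/740 = 0.05, a_33 = 74/740 = 0.10, a_43 = 333/740 = 0.45
  a_14 = 175/700 = 0.25, a_24 = 0/700 = 0.00, a_34 = 140/700 = 0.20, a_44 = 140/700 = 0.20
I − A =
  [   0.95    -0.20    -0.30    -0.25]
  [  -0.20     0.80    -0.05     0.00]
  [  -0.35    -0.30     0.90    -0.20]
  [  -0.10    -0.20    -0.45     0.80]
Compute the cofactors C_ij = (−1)^(i+j)·(3×3 minor ij) of I−A; the adjugate is their transpose:
adj(I−A) = Cᵀ =
  [ 0.490000   0.288750   0.292500   0.226250]
  [ 0.141000   0.446625   0.107250   0.070875]
  [ 0.296000   0.336000   0.546000   0.229000]
  [ 0.263000   0.336750   0.370500   0.528250]
det(I−A) = Σ_j (I−A)_1j·C_1j = (0.95)(0.490000) + (-0.20)(0.141000) + (-0.30)(0.296000) + (-0.25)(0.263000) = 0.28275
(I − A)⁻¹ = adj(I−A) / det(I−A) ≈
  [   1.7330     1.0212     1.0345     0.8002]
  [   0.4987     1.5796     0.3793     0.2507]
  [   1.0469     1.1883     1.9310     0.8099]
  [   0.9302     1.1910     1.3103     1.8683]
Δx = (I − A)⁻¹ Δd with Δd having +75 in the Sector 4 component and 0 elsewhere.
So Δx_1 = L_14 · (+75), where L_14 = adj(I−A)_14 / det(I−A) = 0.226250 / 0.28275.
Δx_1 = 0.226250 × (+75) / 0.28275 = 16.96875 / 0.28275 ≈ 60.01.

Δx_1 = 60.01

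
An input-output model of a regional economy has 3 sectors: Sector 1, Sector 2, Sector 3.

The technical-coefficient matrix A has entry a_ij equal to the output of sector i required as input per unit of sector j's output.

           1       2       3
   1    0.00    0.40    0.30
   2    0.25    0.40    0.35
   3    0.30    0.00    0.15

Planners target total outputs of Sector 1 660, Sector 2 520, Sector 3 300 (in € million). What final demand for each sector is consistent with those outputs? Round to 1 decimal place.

I − A =
  [   1.00    -0.40    -0.30]
  [  -0.25     0.60    -0.35]
  [  -0.30     0.00     0.85]
d = (I − A) x:
  d_1 = (+1.00)·660 + (-0.40)·520 + (-0.30)·300 = 362.0
  d_2 = (-0.25)·660 + (+0.60)·520 + (-0.35)·300 = 42.0
  d_3 = (-0.30)·660 + (+0.00)·520 + (+0.85)·300 = 57.0

d_1 = 362.0, d_2 = 42.0, d_3 = 57.0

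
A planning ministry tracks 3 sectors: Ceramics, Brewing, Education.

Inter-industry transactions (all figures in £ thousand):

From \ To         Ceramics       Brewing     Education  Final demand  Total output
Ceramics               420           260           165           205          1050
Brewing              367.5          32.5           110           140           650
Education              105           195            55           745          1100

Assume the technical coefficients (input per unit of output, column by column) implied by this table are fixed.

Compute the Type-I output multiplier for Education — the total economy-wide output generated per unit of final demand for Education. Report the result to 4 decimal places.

Technical coefficients a_ij = z_ij / X_j:
  a_11 = 420/1050 = 0.40, a_21 = 367.5/1050 = 0.35, a_31 = 105/1050 = 0.10
  a_12 = 260/650 = 0.40, a_22 = 32.5/650 = 0.05, a_32 = 195/650 = 0.30
  a_13 = 165/1100 = 0.15, a_23 = 110/1100 = 0.10, a_33 = 55/1100 = 0.05
I − A =
  [   0.60    -0.40    -0.15]
  [  -0.35     0.95    -0.10]
  [  -0.10    -0.30     0.95]
Cofactors of I−A, C_ij = (−1)^(i+j)·(minor ij) (rows/columns in the sector order above):
  C_11 = (0.95)(0.95) − (-0.10)(-0.30) = 0.8725
  C_12 = −[(-0.35)(0.95) − (-0.10)(-0.10)] = 0.3425
  C_13 = (-0.35)(-0.30) − (0.95)(-0.10) = 0.2000
  C_21 = −[(-0.40)(0.95) − (-0.15)(-0.30)] = 0.4250
  C_22 = (0.60)(0.95) − (-0.15)(-0.10) = 0.5550
  C_23 = −[(0.60)(-0.30) − (-0.40)(-0.10)] = 0.2200
  C_31 = (-0.40)(-0.10) − (-0.15)(0.95) = 0.1825
  C_32 = −[(0.60)(-0.10) − (-0.15)(-0.35)] = 0.1125
  C_33 = (0.60)(0.95) − (-0.40)(-0.35) = 0.4300
det(I−A) = Σ_j (I−A)_1j·C_1j = (0.60)(0.8725) + (-0.40)(0.3425) + (-0.15)(0.2000) = 0.3565
adj(I−A) = Cᵀ =
  [ 0.8725   0.4250   0.1825]
  [ 0.3425   0.5550   0.1125]
  [ 0.2000   0.2200   0.4300]
(I − A)⁻¹ = adj(I−A) / det(I−A) ≈
  [   2.44741     1.19215     0.51192]
  [   0.96073     1.55680     0.31557]
  [   0.56101     0.61711     1.20617]
The output multiplier for sector j is the column-j sum of the Leontief inverse (I − A)⁻¹ = adj(I−A) / det(I−A).
Column 3 of adj(I−A): (0.1825, 0.1125, 0.4300); det(I−A) = 0.3565.
m_3 = (0.1825 + 0.1125 + 0.4300) / 0.3565 = 0.725 / 0.3565 ≈ 2.0337.

m_3 = 2.0337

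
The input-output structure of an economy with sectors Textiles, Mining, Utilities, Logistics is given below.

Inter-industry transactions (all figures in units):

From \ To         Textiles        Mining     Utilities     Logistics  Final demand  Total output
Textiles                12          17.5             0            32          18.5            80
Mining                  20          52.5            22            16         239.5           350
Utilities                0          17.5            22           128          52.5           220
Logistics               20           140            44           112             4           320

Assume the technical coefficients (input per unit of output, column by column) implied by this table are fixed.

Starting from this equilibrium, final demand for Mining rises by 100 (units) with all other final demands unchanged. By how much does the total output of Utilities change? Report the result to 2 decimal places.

Technical coefficients a_ij = z_ij / X_j:
  a_11 = 12/80 = 0.15, a_21 = 20/80 = 0.25, a_31 = 0/80 = 0.00, a_41 = 20/80 = 0.25
  a_12 = 17.5/350 = 0.05, a_22 = 52.5/350 = 0.15, a_32 = 17.5/350 = 0.05, a_42 = 140/350 = 0.40
  a_13 = 0/220 = 0.00, a_23 = 22/220 = 0.10, a_33 = 22/220 = 0.10, a_43 = 44/220 = 0.20
  a_14 = 32/320 = 0.10, a_24 = 16/320 = 0.05, a_34 = 128/320 = 0.40, a_44 = 112/320 = 0.35
I − A =
  [   0.85    -0.05     0.00    -0.10]
  [  -0.25     0.85    -0.10    -0.05]
  [   0.00    -0.05     0.90    -0.40]
  [  -0.25    -0.40    -0.20     0.65]
Compute the cofactors C_ij = (−1)^(i+j)·(3×3 minor ij) of I−A; the adjugate is their transpose:
adj(I−A) = Cᵀ =
  [ 0.391500   0.062250   0.024750   0.080250]
  [ 0.147500   0.406750   0.066250   0.094750]
  [ 0.133750   0.167375   0.412625   0.287375]
  [ 0.282500   0.325750   0.177250   0.634750]
det(I−A) = Σ_j (I−A)_1j·C_1j = (0.85)(0.391500) + (-0.05)(0.147500) + (0.00)(0.133750) + (-0.10)(0.282500) = 0.29715
(I − A)⁻¹ = adj(I−A) / det(I−A) ≈
  [   1.3175     0.2095     0.0833     0.2701]
  [   0.4964     1.3688     0.2230     0.3189]
  [   0.4501     0.5633     1.3886     0.9671]
  [   0.9507     1.0962     0.5965     2.1361]
Δx = (I − A)⁻¹ Δd with Δd having +100 in the Mining component and 0 elsewhere.
So Δx_3 = L_32 · (+100), where L_32 = adj(I−A)_32 / det(I−A) = 0.167375 / 0.29715.
Δx_3 = 0.167375 × (+100) / 0.29715 = 16.7375 / 0.29715 ≈ 56.33.

Δx_3 = 56.33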